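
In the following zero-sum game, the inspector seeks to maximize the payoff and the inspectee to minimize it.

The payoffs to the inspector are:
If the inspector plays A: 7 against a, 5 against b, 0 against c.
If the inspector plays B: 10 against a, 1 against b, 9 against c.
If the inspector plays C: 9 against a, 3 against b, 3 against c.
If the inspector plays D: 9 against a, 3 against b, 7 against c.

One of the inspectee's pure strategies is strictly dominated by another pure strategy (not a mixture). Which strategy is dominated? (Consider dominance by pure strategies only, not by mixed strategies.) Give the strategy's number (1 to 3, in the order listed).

The inspectee prefers columns that give the inspector less. Compare a with b: 5 < 7, 1 < 10, 3 < 9, 3 < 9.
So b strictly dominates a for the inspectee; a is strictly dominated.

1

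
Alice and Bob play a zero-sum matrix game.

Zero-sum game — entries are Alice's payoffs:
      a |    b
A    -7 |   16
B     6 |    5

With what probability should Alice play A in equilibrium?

Row minima are -7 and 5, so Alice's maximin is 5; column maxima are 6 and 16, so Bob's minimax is 6. These differ, so the equilibrium is in mixed strategies.
Let Alice play A with probability p. Bob is indifferent when −7p + 6(1−p) = 16p + 5(1−p), giving p = 1/24.

1/24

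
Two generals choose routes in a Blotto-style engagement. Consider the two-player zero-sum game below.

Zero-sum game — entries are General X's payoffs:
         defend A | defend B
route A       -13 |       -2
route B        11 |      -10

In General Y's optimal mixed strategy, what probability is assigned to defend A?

1/4

Row minima are -13 and -10, so General X's maximin is -10; column maxima are 11 and -2, so General Y's minimax is -2. These differ, so the equilibrium is in mixed strategies.
Let General Y play defend A with probability q. General X is indifferent when −13q − 2(1−q) = 11q − 10(1−q), giving q = 1/4.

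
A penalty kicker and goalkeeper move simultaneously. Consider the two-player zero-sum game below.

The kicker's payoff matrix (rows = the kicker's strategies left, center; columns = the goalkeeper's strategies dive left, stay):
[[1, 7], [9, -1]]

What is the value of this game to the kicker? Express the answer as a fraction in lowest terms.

Row minima are 1 and -1, so the kicker's maximin is 1; column maxima are 9 and 7, so the goalkeeper's minimax is 7. These differ, so the equilibrium is in mixed strategies.
Let the kicker play left with probability p. The goalkeeper is indifferent when p + 9(1−p) = 7p − (1−p), giving p = 5/8.
Let the goalkeeper play dive left with probability q. The kicker is indifferent when q + 7(1−q) = 9q − (1−q), giving q = 1/2.
The value is 1·(1/2) + (7)·(1/2) = 4.

4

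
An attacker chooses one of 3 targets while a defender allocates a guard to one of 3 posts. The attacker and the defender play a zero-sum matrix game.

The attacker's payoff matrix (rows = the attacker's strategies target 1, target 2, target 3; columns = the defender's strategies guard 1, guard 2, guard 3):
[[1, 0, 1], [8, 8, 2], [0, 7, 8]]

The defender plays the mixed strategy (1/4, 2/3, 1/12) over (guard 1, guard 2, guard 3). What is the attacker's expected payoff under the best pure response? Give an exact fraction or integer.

15/2

target 1: (1)·(1/4) + (0)·(2/3) + (1)·(1/12) = 1/3.
target 2: (8)·(1/4) + (8)·(2/3) + (2)·(1/12) = 15/2.
target 3: (0)·(1/4) + (7)·(2/3) + (8)·(1/12) = 16/3.
The best pure response is target 2 with expected payoff 15/2.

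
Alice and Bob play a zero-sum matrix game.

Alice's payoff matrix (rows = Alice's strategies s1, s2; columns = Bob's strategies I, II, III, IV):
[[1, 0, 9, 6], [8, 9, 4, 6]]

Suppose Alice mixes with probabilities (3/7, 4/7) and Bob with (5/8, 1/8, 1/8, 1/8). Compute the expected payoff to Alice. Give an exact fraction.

Against (5/8, 1/8, 1/8, 1/8), each row's expected payoff is s1: 5/2; s2: 59/8.
Taking the (3/7, 4/7)-weighted average: (3/7)·(5/2) + (4/7)·(59/8) = 37/7.

37/7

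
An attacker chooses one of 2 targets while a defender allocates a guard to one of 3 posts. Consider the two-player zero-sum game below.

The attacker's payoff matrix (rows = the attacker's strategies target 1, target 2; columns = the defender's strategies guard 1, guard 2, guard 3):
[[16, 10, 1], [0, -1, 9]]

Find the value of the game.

Column guard 1 is strictly dominated by guard 2 for the defender (it gives the attacker more in every row).
The remaining 2×2 game on (target 1, target 2) × (guard 2, guard 3) has no saddle point. Let the attacker play target 1 with probability p; indifference gives 10p − (1−p) = p + 9(1−p), so p = 10/19.
Similarly the defender's optimal q on guard 2 is 8/19, and the value is 10·(8/19) + (1)·(11/19) = 91/19.

91/19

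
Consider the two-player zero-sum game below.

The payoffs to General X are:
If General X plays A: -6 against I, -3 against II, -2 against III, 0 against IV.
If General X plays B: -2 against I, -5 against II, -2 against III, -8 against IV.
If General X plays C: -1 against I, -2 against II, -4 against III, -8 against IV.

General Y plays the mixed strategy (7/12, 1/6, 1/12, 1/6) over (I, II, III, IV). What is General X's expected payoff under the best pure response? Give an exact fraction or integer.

A: (-6)·(7/12) + (-3)·(1/6) + (-2)·(1/12) + (0)·(1/6) = -25/6.
B: (-2)·(7/12) + (-5)·(1/6) + (-2)·(1/12) + (-8)·(1/6) = -7/2.
C: (-1)·(7/12) + (-2)·(1/6) + (-4)·(1/12) + (-8)·(1/6) = -31/12.
The best pure response is C with expected payoff -31/12.

-31/12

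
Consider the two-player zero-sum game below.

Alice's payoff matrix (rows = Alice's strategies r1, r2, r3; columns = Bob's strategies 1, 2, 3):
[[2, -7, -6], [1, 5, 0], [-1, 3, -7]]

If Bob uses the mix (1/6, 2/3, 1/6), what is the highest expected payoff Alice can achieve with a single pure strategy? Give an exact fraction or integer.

7/2

r1: (2)·(1/6) + (-7)·(2/3) + (-6)·(1/6) = -16/3.
r2: (1)·(1/6) + (5)·(2/3) + (0)·(1/6) = 7/2.
r3: (-1)·(1/6) + (3)·(2/3) + (-7)·(1/6) = 2/3.
The best pure response is r2 with expected payoff 7/2.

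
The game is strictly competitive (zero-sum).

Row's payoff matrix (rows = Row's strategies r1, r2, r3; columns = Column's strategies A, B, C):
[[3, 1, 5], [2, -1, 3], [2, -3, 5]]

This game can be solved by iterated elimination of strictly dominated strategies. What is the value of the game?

Row r2 is strictly dominated by row r1 (3>2, 1>-1, 5>3); eliminate r2.
Column C is strictly dominated by A for Column (3<5, 2<5); eliminate C.
Row r3 is strictly dominated by row r1 (3>2, 1>-3); eliminate r3.
Column A is strictly dominated by B for Column (1<3); eliminate A.
Only (r1, B) remains, with payoff 1.

1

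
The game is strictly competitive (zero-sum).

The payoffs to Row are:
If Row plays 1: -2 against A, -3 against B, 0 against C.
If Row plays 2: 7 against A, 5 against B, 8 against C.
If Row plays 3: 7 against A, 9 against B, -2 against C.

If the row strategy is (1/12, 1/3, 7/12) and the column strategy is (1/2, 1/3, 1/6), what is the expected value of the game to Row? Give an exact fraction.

Against (1/2, 1/3, 1/6), each row's expected payoff is 1: -2; 2: 13/2; 3: 37/6.
Taking the (1/12, 1/3, 7/12)-weighted average: (1/12)·(-2) + (1/3)·(13/2) + (7/12)·(37/6) = 403/72.

403/72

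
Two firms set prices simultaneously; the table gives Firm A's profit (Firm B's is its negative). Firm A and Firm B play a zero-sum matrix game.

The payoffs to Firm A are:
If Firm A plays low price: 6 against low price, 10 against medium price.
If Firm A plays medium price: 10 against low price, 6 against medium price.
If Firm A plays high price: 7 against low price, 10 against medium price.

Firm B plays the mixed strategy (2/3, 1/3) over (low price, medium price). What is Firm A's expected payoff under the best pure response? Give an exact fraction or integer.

low price: (6)·(2/3) + (10)·(1/3) = 22/3.
medium price: (10)·(2/3) + (6)·(1/3) = 26/3.
high price: (7)·(2/3) + (10)·(1/3) = 8.
The best pure response is medium price with expected payoff 26/3.

26/3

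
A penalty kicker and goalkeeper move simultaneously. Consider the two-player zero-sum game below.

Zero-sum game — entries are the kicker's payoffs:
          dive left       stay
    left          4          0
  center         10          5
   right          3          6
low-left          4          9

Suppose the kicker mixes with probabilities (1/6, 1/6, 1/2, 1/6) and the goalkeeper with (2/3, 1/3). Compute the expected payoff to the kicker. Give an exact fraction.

43/9

Against (2/3, 1/3), each row's expected payoff is left: 8/3; center: 25/3; right: 4; low-left: 17/3.
Taking the (1/6, 1/6, 1/2, 1/6)-weighted average: (1/6)·(8/3) + (1/6)·(25/3) + (1/2)·(4) + (1/6)·(17/3) = 43/9.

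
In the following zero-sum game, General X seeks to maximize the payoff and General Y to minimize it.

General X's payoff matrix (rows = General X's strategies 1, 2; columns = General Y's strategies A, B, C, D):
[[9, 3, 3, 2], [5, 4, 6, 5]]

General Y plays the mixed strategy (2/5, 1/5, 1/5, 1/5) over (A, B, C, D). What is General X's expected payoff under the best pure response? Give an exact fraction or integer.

1: (9)·(2/5) + (3)·(1/5) + (3)·(1/5) + (2)·(1/5) = 26/5.
2: (5)·(2/5) + (4)·(1/5) + (6)·(1/5) + (5)·(1/5) = 5.
The best pure response is 1 with expected payoff 26/5.

26/5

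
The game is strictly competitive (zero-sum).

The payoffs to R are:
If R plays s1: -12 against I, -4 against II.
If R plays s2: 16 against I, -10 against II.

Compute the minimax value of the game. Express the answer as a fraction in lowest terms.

-92/17

Row minima are -12 and -10, so R's maximin is -10; column maxima are 16 and -4, so C's minimax is -4. These differ, so the equilibrium is in mixed strategies.
Let R play s1 with probability p. C is indifferent when −12p + 16(1−p) = −4p − 10(1−p), giving p = 13/17.
Let C play I with probability q. R is indifferent when −12q − 4(1−q) = 16q − 10(1−q), giving q = 3/17.
The value is -12·(3/17) + (-4)·(14/17) = -92/17.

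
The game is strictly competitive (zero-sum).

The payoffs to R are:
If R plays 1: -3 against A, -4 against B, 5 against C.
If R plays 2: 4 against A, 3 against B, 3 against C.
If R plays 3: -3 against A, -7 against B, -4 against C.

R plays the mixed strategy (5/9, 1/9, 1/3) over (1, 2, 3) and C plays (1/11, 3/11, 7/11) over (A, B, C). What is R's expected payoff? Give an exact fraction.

Against (1/11, 3/11, 7/11), each row's expected payoff is 1: 20/11; 2: 34/11; 3: -52/11.
Taking the (5/9, 1/9, 1/3)-weighted average: (5/9)·(20/11) + (1/9)·(34/11) + (1/3)·(-52/11) = -2/9.

-2/9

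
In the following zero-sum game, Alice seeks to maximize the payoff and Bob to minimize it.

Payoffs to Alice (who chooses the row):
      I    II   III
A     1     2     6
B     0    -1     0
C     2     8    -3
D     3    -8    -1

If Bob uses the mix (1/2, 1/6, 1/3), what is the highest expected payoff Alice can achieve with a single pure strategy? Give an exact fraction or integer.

17/6

A: (1)·(1/2) + (2)·(1/6) + (6)·(1/3) = 17/6.
B: (0)·(1/2) + (-1)·(1/6) + (0)·(1/3) = -1/6.
C: (2)·(1/2) + (8)·(1/6) + (-3)·(1/3) = 4/3.
D: (3)·(1/2) + (-8)·(1/6) + (-1)·(1/3) = -1/6.
The best pure response is A with expected payoff 17/6.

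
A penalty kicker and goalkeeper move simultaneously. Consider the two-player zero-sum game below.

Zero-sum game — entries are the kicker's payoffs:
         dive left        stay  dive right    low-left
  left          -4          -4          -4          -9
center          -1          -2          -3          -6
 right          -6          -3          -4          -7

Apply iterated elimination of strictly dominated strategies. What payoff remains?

Column dive left is strictly dominated by low-left for the goalkeeper (-9<-4, -6<-1, -7<-6); eliminate dive left.
Column stay is strictly dominated by low-left for the goalkeeper (-9<-4, -6<-2, -7<-3); eliminate stay.
Column dive right is strictly dominated by low-left for the goalkeeper (-9<-4, -6<-3, -7<-4); eliminate dive right.
Row right is strictly dominated by row center (-6>-7); eliminate right.
Row left is strictly dominated by row center (-6>-9); eliminate left.
Only (center, low-left) remains, with payoff -6.

-6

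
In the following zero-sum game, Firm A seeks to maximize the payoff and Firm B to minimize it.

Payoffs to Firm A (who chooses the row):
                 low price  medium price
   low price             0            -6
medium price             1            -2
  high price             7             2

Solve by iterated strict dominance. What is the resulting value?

Row low price is strictly dominated by row medium price (1>0, -2>-6); eliminate low price.
Row medium price is strictly dominated by row high price (7>1, 2>-2); eliminate medium price.
Column low price is strictly dominated by medium price for Firm B (2<7); eliminate low price.
Only (high price, medium price) remains, with payoff 2.

2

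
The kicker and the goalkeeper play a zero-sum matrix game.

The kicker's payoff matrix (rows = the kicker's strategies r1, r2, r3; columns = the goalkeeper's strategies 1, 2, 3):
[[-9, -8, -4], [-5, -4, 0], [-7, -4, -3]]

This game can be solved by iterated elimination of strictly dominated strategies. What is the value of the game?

-5

Column 3 is strictly dominated by 1 for the goalkeeper (-9<-4, -5<0, -7<-3); eliminate 3.
Column 2 is strictly dominated by 1 for the goalkeeper (-9<-8, -5<-4, -7<-4); eliminate 2.
Row r3 is strictly dominated by row r2 (-5>-7); eliminate r3.
Row r1 is strictly dominated by row r2 (-5>-9); eliminate r1.
Only (r2, 1) remains, with payoff -5.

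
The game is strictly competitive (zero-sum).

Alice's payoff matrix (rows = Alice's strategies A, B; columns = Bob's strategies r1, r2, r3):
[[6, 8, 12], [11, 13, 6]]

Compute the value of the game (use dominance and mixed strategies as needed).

96/11

Column r2 is strictly dominated by r1 for Bob (it gives Alice more in every row).
The remaining 2×2 game on (A, B) × (r1, r3) has no saddle point. Let Alice play A with probability p; indifference gives 6p + 11(1−p) = 12p + 6(1−p), so p = 5/11.
Similarly Bob's optimal q on r1 is 6/11, and the value is 6·(6/11) + (12)·(5/11) = 96/11.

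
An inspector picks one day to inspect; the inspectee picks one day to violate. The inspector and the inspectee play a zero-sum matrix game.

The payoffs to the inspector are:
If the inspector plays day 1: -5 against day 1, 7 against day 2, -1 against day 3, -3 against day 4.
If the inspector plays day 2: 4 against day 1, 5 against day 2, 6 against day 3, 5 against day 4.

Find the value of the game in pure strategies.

Row minima: -5, 4 → the inspector's maximin is 4.
Column maxima: 4, 7, 6, 5 → the inspectee's minimax is 4.
They coincide at (day 2, day 1), so the value is 4.

4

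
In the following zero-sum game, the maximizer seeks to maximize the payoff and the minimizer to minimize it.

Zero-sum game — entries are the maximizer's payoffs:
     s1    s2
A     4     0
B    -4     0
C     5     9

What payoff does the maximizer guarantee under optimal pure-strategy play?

5

Row minima: 0, -4, 5 → the maximizer's maximin is 5.
Column maxima: 5, 9 → the minimizer's minimax is 5.
They coincide at (C, s1), so the value is 5.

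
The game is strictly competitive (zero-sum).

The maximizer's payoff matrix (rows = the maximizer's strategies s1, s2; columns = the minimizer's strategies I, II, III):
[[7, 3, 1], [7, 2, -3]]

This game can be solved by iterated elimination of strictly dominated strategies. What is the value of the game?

Column I is strictly dominated by II for the minimizer (3<7, 2<7); eliminate I.
Row s2 is strictly dominated by row s1 (3>2, 1>-3); eliminate s2.
Column II is strictly dominated by III for the minimizer (1<3); eliminate II.
Only (s1, III) remains, with payoff 1.

1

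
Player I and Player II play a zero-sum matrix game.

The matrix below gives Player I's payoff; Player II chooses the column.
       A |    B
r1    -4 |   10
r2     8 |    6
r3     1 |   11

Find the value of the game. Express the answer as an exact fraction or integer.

41/6

Row r1 is strictly dominated by row r3, so Player I never plays it.
The remaining 2×2 game on (r2, r3) × (A, B) has no saddle point. Let Player I play r2 with probability p; indifference gives 8p + (1−p) = 6p + 11(1−p), so p = 5/6.
Similarly Player II's optimal q on A is 5/12, and the value is 8·(5/12) + (6)·(7/12) = 41/6.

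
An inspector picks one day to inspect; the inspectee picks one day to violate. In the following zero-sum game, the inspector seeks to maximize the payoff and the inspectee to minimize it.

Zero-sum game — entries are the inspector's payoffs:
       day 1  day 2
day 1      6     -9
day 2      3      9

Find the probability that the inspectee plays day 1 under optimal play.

6/7

Row minima are -9 and 3, so the inspector's maximin is 3; column maxima are 6 and 9, so the inspectee's minimax is 6. These differ, so the equilibrium is in mixed strategies.
Let the inspectee play day 1 with probability q. The inspector is indifferent when 6q − 9(1−q) = 3q + 9(1−q), giving q = 6/7.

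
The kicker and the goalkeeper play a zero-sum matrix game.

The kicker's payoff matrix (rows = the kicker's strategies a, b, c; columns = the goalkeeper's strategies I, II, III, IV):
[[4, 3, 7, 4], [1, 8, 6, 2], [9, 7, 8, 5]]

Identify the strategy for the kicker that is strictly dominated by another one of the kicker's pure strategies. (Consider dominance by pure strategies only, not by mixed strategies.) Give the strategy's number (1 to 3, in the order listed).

1

Compare a with c: 9 > 4, 7 > 3, 8 > 7, 5 > 4.
So c strictly dominates a for the kicker; a is strictly dominated.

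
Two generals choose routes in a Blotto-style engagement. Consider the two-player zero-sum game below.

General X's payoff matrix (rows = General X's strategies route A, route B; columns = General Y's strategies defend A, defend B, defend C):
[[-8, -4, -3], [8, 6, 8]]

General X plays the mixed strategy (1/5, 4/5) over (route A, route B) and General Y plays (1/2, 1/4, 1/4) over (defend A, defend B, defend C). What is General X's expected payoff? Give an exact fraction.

Against (1/2, 1/4, 1/4), each row's expected payoff is route A: -23/4; route B: 15/2.
Taking the (1/5, 4/5)-weighted average: (1/5)·(-23/4) + (4/5)·(15/2) = 97/20.

97/20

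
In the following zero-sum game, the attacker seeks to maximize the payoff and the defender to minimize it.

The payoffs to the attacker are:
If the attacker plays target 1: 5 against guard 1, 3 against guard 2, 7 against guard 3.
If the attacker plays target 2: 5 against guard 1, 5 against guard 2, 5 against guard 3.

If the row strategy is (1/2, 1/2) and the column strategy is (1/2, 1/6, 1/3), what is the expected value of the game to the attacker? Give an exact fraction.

31/6

Against (1/2, 1/6, 1/3), each row's expected payoff is target 1: 16/3; target 2: 5.
Taking the (1/2, 1/2)-weighted average: (1/2)·(16/3) + (1/2)·(5) = 31/6.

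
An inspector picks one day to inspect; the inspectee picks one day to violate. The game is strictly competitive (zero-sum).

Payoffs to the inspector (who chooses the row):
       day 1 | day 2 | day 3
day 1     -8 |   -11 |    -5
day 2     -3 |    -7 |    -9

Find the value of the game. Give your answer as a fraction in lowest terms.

Column day 1 is strictly dominated by day 2 for the inspectee (it gives the inspector more in every row).
The remaining 2×2 game on (day 1, day 2) × (day 2, day 3) has no saddle point. Let the inspector play day 1 with probability p; indifference gives −11p − 7(1−p) = −5p − 9(1−p), so p = 1/4.
Similarly the inspectee's optimal q on day 2 is 1/2, and the value is -11·(1/2) + (-5)·(1/2) = -8.

-8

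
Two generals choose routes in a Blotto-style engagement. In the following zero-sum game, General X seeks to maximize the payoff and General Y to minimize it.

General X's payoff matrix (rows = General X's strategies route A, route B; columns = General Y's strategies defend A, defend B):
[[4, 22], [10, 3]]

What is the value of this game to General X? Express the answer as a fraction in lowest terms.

Row minima are 4 and 3, so General X's maximin is 4; column maxima are 10 and 22, so General Y's minimax is 10. These differ, so the equilibrium is in mixed strategies.
Let General X play route A with probability p. General Y is indifferent when 4p + 10(1−p) = 22p + 3(1−p), giving p = 7/25.
Let General Y play defend A with probability q. General X is indifferent when 4q + 22(1−q) = 10q + 3(1−q), giving q = 19/25.
The value is 4·(19/25) + (22)·(6/25) = 208/25.

208/25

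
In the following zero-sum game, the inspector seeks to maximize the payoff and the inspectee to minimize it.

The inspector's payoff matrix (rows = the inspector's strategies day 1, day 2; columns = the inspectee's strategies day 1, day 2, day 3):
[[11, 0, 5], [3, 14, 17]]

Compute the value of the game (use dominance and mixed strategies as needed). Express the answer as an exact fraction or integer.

Column day 3 is strictly dominated by day 2 for the inspectee (it gives the inspector more in every row).
The remaining 2×2 game on (day 1, day 2) × (day 1, day 2) has no saddle point. Let the inspector play day 1 with probability p; indifference gives 11p + 3(1−p) = 14(1−p), so p = 1/2.
Similarly the inspectee's optimal q on day 1 is 7/11, and the value is 11·(7/11) + (0)·(4/11) = 7.

7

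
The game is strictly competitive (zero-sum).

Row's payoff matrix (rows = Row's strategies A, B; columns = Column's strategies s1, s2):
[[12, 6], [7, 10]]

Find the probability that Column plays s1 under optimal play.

Row minima are 6 and 7, so Row's maximin is 7; column maxima are 12 and 10, so Column's minimax is 10. These differ, so the equilibrium is in mixed strategies.
Let Column play s1 with probability q. Row is indifferent when 12q + 6(1−q) = 7q + 10(1−q), giving q = 4/9.

4/9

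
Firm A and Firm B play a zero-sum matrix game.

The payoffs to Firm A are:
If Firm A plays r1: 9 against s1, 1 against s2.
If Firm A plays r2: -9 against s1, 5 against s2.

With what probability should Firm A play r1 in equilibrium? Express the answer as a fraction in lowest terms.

Row minima are 1 and -9, so Firm A's maximin is 1; column maxima are 9 and 5, so Firm B's minimax is 5. These differ, so the equilibrium is in mixed strategies.
Let Firm A play r1 with probability p. Firm B is indifferent when 9p − 9(1−p) = p + 5(1−p), giving p = 7/11.

7/11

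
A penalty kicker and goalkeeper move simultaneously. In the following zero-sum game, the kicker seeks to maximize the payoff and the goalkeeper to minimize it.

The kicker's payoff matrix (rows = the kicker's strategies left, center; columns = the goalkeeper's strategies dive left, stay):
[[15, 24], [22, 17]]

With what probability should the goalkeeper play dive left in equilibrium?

Row minima are 15 and 17, so the kicker's maximin is 17; column maxima are 22 and 24, so the goalkeeper's minimax is 22. These differ, so the equilibrium is in mixed strategies.
Let the goalkeeper play dive left with probability q. The kicker is indifferent when 15q + 24(1−q) = 22q + 17(1−q), giving q = 1/2.

1/2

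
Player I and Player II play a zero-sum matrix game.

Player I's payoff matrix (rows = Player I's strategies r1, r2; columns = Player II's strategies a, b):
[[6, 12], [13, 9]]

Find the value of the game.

51/5

Row minima are 6 and 9, so Player I's maximin is 9; column maxima are 13 and 12, so Player II's minimax is 12. These differ, so the equilibrium is in mixed strategies.
Let Player I play r1 with probability p. Player II is indifferent when 6p + 13(1−p) = 12p + 9(1−p), giving p = 2/5.
Let Player II play a with probability q. Player I is indifferent when 6q + 12(1−q) = 13q + 9(1−q), giving q = 3/10.
The value is 6·(3/10) + (12)·(7/10) = 51/5.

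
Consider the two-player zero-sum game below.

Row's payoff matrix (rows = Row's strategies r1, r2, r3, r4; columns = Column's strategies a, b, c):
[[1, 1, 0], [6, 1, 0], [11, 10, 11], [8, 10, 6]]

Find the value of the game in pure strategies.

Row minima: 0, 0, 10, 6 → Row's maximin is 10.
Column maxima: 11, 10, 11 → Column's minimax is 10.
They coincide at (r3, b), so the value is 10.

10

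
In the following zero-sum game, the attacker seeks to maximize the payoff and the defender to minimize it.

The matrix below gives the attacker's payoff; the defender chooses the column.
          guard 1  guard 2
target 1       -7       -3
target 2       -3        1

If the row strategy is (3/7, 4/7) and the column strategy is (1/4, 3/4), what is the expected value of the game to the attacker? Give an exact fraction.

Against (1/4, 3/4), each row's expected payoff is target 1: -4; target 2: 0.
Taking the (3/7, 4/7)-weighted average: (3/7)·(-4) + (4/7)·(0) = -12/7.

-12/7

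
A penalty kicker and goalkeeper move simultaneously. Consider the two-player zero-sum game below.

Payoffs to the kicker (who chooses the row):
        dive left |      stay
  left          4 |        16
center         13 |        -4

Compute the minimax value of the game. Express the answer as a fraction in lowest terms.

224/29

Row minima are 4 and -4, so the kicker's maximin is 4; column maxima are 13 and 16, so the goalkeeper's minimax is 13. These differ, so the equilibrium is in mixed strategies.
Let the kicker play left with probability p. The goalkeeper is indifferent when 4p + 13(1−p) = 16p − 4(1−p), giving p = 17/29.
Let the goalkeeper play dive left with probability q. The kicker is indifferent when 4q + 16(1−q) = 13q − 4(1−q), giving q = 20/29.
The value is 4·(20/29) + (16)·(9/29) = 224/29.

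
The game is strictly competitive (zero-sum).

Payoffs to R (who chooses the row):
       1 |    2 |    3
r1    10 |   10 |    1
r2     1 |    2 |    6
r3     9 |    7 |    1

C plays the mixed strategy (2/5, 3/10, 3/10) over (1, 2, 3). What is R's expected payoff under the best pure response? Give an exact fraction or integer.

r1: (10)·(2/5) + (10)·(3/10) + (1)·(3/10) = 73/10.
r2: (1)·(2/5) + (2)·(3/10) + (6)·(3/10) = 14/5.
r3: (9)·(2/5) + (7)·(3/10) + (1)·(3/10) = 6.
The best pure response is r1 with expected payoff 73/10.

73/10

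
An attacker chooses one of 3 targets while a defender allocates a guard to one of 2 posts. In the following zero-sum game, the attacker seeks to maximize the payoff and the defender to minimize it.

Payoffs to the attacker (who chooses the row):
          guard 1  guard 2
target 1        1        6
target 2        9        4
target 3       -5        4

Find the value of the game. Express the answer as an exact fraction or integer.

Row target 3 is strictly dominated by row target 1, so the attacker never plays it.
The remaining 2×2 game on (target 1, target 2) × (guard 1, guard 2) has no saddle point. Let the attacker play target 1 with probability p; indifference gives p + 9(1−p) = 6p + 4(1−p), so p = 1/2.
Similarly the defender's optimal q on guard 1 is 1/5, and the value is 1·(1/5) + (6)·(4/5) = 5.

5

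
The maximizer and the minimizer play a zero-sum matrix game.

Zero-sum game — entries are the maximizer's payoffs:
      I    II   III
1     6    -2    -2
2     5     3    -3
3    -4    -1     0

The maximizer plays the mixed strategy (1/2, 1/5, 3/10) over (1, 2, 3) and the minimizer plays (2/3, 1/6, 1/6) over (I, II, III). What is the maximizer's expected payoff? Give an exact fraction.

Against (2/3, 1/6, 1/6), each row's expected payoff is 1: 10/3; 2: 10/3; 3: -17/6.
Taking the (1/2, 1/5, 3/10)-weighted average: (1/2)·(10/3) + (1/5)·(10/3) + (3/10)·(-17/6) = 89/60.

89/60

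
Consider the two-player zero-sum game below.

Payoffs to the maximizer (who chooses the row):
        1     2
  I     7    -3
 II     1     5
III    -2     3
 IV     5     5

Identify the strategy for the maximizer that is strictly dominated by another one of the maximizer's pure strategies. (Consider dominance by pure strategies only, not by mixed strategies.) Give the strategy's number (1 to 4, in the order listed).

3

Compare III with II: 1 > -2, 5 > 3.
So II strictly dominates III for the maximizer; III is strictly dominated.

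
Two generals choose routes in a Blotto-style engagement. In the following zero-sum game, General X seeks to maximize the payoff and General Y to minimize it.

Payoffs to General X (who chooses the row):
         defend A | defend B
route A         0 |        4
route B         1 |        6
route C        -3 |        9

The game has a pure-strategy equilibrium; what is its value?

Row minima: 0, 1, -3 → General X's maximin is 1.
Column maxima: 1, 9 → General Y's minimax is 1.
They coincide at (route B, defend A), so the value is 1.

1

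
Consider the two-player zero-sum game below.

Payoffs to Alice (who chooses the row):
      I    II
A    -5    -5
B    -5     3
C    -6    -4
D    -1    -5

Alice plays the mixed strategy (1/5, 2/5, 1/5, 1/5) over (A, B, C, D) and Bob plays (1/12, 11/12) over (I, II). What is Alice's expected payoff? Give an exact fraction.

Against (1/12, 11/12), each row's expected payoff is A: -5; B: 7/3; C: -25/6; D: -14/3.
Taking the (1/5, 2/5, 1/5, 1/5)-weighted average: (1/5)·(-5) + (2/5)·(7/3) + (1/5)·(-25/6) + (1/5)·(-14/3) = -11/6.

-11/6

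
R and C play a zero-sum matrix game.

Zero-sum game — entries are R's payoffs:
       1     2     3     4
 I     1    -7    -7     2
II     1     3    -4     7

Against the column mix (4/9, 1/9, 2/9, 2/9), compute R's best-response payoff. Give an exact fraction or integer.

I: (1)·(4/9) + (-7)·(1/9) + (-7)·(2/9) + (2)·(2/9) = -13/9.
II: (1)·(4/9) + (3)·(1/9) + (-4)·(2/9) + (7)·(2/9) = 13/9.
The best pure response is II with expected payoff 13/9.

13/9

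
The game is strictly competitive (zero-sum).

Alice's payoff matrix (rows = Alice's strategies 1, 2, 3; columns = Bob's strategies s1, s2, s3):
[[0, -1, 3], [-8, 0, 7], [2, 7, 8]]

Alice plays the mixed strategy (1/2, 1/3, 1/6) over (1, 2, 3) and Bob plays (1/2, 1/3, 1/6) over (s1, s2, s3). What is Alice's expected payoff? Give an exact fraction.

-1/12

Against (1/2, 1/3, 1/6), each row's expected payoff is 1: 1/6; 2: -17/6; 3: 14/3.
Taking the (1/2, 1/3, 1/6)-weighted average: (1/2)·(1/6) + (1/3)·(-17/6) + (1/6)·(14/3) = -1/12.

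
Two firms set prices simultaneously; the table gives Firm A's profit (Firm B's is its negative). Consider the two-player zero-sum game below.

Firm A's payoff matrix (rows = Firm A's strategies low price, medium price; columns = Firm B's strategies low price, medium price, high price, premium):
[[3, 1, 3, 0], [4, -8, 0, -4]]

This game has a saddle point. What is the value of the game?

Row minima: 0, -8 → Firm A's maximin is 0.
Column maxima: 4, 1, 3, 0 → Firm B's minimax is 0.
They coincide at (low price, premium), so the value is 0.

0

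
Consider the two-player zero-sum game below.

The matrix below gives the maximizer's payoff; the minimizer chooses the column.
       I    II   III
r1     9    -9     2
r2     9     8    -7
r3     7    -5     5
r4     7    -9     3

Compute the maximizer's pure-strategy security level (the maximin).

The worst-case payoff for each row is r1: -9, r2: -7, r3: -5, r4: -9.
The best of these is -5.

-5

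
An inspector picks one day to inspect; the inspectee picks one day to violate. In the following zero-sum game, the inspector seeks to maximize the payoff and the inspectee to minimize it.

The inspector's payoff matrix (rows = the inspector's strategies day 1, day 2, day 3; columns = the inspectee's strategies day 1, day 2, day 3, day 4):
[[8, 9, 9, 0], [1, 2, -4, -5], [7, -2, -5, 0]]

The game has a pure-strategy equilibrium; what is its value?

Row minima: 0, -5, -5 → the inspector's maximin is 0.
Column maxima: 8, 9, 9, 0 → the inspectee's minimax is 0.
They coincide at (day 1, day 4), so the value is 0.

0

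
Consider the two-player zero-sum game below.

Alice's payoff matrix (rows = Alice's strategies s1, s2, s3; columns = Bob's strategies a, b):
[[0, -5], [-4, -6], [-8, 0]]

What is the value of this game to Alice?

-40/13

Row s2 is strictly dominated by row s1, so Alice never plays it.
The remaining 2×2 game on (s1, s3) × (a, b) has no saddle point. Let Alice play s1 with probability p; indifference gives −8(1−p) = −5p, so p = 8/13.
Similarly Bob's optimal q on a is 5/13, and the value is 0·(5/13) + (-5)·(8/13) = -40/13.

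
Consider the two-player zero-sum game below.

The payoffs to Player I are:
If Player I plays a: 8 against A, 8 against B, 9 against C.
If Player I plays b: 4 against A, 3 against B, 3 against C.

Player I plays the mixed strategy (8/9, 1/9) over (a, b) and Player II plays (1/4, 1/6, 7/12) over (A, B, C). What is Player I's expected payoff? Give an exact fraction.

863/108

Against (1/4, 1/6, 7/12), each row's expected payoff is a: 103/12; b: 13/4.
Taking the (8/9, 1/9)-weighted average: (8/9)·(103/12) + (1/9)·(13/4) = 863/108.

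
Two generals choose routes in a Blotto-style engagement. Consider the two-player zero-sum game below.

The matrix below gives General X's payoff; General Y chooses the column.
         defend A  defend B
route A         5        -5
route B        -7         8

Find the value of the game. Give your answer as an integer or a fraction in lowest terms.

1/5

Row minima are -5 and -7, so General X's maximin is -5; column maxima are 5 and 8, so General Y's minimax is 5. These differ, so the equilibrium is in mixed strategies.
Let General X play route A with probability p. General Y is indifferent when 5p − 7(1−p) = −5p + 8(1−p), giving p = 3/5.
Let General Y play defend A with probability q. General X is indifferent when 5q − 5(1−q) = −7q + 8(1−q), giving q = 13/25.
The value is 5·(13/25) + (-5)·(12/25) = 1/5.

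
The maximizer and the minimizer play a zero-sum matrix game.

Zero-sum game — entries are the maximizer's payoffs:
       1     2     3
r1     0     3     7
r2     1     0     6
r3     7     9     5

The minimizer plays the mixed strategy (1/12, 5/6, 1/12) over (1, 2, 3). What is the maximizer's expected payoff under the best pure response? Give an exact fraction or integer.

r1: (0)·(1/12) + (3)·(5/6) + (7)·(1/12) = 37/12.
r2: (1)·(1/12) + (0)·(5/6) + (6)·(1/12) = 7/12.
r3: (7)·(1/12) + (9)·(5/6) + (5)·(1/12) = 17/2.
The best pure response is r3 with expected payoff 17/2.

17/2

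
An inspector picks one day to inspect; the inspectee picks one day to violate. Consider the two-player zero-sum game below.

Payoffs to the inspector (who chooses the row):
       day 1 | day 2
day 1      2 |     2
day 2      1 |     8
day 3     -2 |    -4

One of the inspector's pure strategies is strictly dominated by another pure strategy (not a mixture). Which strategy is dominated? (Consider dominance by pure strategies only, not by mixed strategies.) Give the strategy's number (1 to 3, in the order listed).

Compare day 3 with day 1: 2 > -2, 2 > -4.
So day 1 strictly dominates day 3 for the inspector; day 3 is strictly dominated.

3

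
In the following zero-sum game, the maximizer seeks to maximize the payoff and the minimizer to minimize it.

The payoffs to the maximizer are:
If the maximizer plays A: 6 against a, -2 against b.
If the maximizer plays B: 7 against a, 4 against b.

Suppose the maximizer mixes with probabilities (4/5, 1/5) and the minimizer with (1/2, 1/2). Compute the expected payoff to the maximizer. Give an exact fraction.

27/10

Against (1/2, 1/2), each row's expected payoff is A: 2; B: 11/2.
Taking the (4/5, 1/5)-weighted average: (4/5)·(2) + (1/5)·(11/2) = 27/10.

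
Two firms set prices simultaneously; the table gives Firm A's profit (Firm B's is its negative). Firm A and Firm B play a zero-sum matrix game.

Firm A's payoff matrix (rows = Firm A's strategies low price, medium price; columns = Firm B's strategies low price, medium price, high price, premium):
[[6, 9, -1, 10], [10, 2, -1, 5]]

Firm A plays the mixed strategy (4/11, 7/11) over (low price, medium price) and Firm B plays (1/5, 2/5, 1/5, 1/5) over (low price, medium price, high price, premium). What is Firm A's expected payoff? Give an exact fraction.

258/55

Against (1/5, 2/5, 1/5, 1/5), each row's expected payoff is low price: 33/5; medium price: 18/5.
Taking the (4/11, 7/11)-weighted average: (4/11)·(33/5) + (7/11)·(18/5) = 258/55.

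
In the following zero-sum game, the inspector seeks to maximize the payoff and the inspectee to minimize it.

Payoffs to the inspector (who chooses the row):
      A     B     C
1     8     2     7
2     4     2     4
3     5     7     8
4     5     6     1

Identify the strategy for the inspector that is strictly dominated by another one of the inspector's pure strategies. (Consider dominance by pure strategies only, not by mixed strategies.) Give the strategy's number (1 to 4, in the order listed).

2

Compare 2 with 3: 5 > 4, 7 > 2, 8 > 4.
So 3 strictly dominates 2 for the inspector; 2 is strictly dominated.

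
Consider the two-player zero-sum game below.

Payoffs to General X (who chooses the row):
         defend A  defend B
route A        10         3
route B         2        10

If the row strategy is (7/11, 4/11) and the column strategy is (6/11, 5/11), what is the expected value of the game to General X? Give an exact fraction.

Against (6/11, 5/11), each row's expected payoff is route A: 75/11; route B: 62/11.
Taking the (7/11, 4/11)-weighted average: (7/11)·(75/11) + (4/11)·(62/11) = 773/121.

773/121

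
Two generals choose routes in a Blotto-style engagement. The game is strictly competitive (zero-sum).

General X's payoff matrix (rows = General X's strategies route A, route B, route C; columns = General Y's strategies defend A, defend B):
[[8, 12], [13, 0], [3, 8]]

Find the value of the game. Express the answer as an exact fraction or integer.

Row route C is strictly dominated by row route A, so General X never plays it.
The remaining 2×2 game on (route A, route B) × (defend A, defend B) has no saddle point. Let General X play route A with probability p; indifference gives 8p + 13(1−p) = 12p, so p = 13/17.
Similarly General Y's optimal q on defend A is 12/17, and the value is 8·(12/17) + (12)·(5/17) = 156/17.

156/17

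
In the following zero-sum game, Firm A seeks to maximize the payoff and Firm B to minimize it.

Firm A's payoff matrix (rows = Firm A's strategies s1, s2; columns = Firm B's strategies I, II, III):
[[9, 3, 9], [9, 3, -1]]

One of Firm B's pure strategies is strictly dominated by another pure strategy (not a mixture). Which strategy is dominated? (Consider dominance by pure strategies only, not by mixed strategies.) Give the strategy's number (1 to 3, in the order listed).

1

Firm B prefers columns that give Firm A less. Compare I with II: 3 < 9, 3 < 9.
So II strictly dominates I for Firm B; I is strictly dominated.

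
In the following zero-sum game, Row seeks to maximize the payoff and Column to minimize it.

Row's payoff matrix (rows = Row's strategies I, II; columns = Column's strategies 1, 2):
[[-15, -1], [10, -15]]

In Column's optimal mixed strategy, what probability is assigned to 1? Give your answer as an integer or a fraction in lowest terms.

Row minima are -15 and -15, so Row's maximin is -15; column maxima are 10 and -1, so Column's minimax is -1. These differ, so the equilibrium is in mixed strategies.
Let Column play 1 with probability q. Row is indifferent when −15q − (1−q) = 10q − 15(1−q), giving q = 14/39.

14/39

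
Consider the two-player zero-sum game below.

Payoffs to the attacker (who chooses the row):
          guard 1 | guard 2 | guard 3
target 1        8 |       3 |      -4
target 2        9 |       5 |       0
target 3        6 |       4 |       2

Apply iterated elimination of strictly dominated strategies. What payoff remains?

Row target 1 is strictly dominated by row target 2 (9>8, 5>3, 0>-4); eliminate target 1.
Column guard 2 is strictly dominated by guard 3 for the defender (0<5, 2<4); eliminate guard 2.
Column guard 1 is strictly dominated by guard 3 for the defender (0<9, 2<6); eliminate guard 1.
Row target 2 is strictly dominated by row target 3 (2>0); eliminate target 2.
Only (target 3, guard 3) remains, with payoff 2.

2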